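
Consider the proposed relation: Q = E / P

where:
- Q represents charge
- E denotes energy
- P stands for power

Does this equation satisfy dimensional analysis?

No

Q (charge) has dimensions [I T].
E (energy) has dimensions [L^2 M T^-2].
P (power) has dimensions [L^2 M T^-3].

Left side: [I T]
Right side: [T]

The two sides have different dimensions, so the equation is NOT dimensionally consistent.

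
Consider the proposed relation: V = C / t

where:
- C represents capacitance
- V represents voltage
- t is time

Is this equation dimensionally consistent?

No

C (capacitance) has dimensions [I^2 L^-2 M^-1 T^4].
V (voltage) has dimensions [I^-1 L^2 M T^-3].
t (time) has dimensions [T].

Left side: [I^-1 L^2 M T^-3]
Right side: [I^2 L^-2 M^-1 T^3]

The two sides have different dimensions, so the equation is NOT dimensionally consistent.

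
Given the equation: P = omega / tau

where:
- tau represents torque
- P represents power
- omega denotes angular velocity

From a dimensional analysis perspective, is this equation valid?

No

tau (torque) has dimensions [L^2 M T^-2].
P (power) has dimensions [L^2 M T^-3].
omega (angular velocity) has dimensions [T^-1].

Left side: [L^2 M T^-3]
Right side: [L^-2 M^-1 T]

The two sides have different dimensions, so the equation is NOT dimensionally consistent.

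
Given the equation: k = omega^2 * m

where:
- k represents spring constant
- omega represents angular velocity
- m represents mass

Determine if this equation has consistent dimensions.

Yes

k (spring constant) has dimensions [M T^-2].
omega (angular velocity) has dimensions [T^-1].
m (mass) has dimensions [M].

Left side: [M T^-2]
Right side: [M T^-2]

Both sides have the same dimensions, so the equation is dimensionally consistent.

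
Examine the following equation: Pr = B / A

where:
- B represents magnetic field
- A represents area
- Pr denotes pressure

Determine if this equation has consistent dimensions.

No

B (magnetic field) has dimensions [I^-1 M T^-2].
A (area) has dimensions [L^2].
Pr (pressure) has dimensions [L^-1 M T^-2].

Left side: [L^-1 M T^-2]
Right side: [I^-1 L^-2 M T^-2]

The two sides have different dimensions, so the equation is NOT dimensionally consistent.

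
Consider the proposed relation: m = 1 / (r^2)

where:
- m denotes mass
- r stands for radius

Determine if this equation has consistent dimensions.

No

m (mass) has dimensions [M].
r (radius) has dimensions [L].

Left side: [M]
Right side: [L^-2]

The two sides have different dimensions, so the equation is NOT dimensionally consistent.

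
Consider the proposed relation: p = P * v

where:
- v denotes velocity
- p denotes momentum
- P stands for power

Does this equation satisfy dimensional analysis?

No

v (velocity) has dimensions [L T^-1].
p (momentum) has dimensions [L M T^-1].
P (power) has dimensions [L^2 M T^-3].

Left side: [L M T^-1]
Right side: [L^3 M T^-4]

The two sides have different dimensions, so the equation is NOT dimensionally consistent.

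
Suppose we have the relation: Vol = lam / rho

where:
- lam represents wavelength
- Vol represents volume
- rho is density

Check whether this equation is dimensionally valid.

No

lam (wavelength) has dimensions [L].
Vol (volume) has dimensions [L^3].
rho (density) has dimensions [L^-3 M].

Left side: [L^3]
Right side: [L^4 M^-1]

The two sides have different dimensions, so the equation is NOT dimensionally consistent.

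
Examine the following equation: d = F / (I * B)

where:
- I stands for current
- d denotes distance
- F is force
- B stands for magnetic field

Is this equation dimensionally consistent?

Yes

I (current) has dimensions [I].
d (distance) has dimensions [L].
F (force) has dimensions [L M T^-2].
B (magnetic field) has dimensions [I^-1 M T^-2].

Left side: [L]
Right side: [L]

Both sides have the same dimensions, so the equation is dimensionally consistent.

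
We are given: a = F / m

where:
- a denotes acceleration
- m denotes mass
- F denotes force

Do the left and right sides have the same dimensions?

Yes

a (acceleration) has dimensions [L T^-2].
m (mass) has dimensions [M].
F (force) has dimensions [L M T^-2].

Left side: [L T^-2]
Right side: [L T^-2]

Both sides have the same dimensions, so the equation is dimensionally consistent.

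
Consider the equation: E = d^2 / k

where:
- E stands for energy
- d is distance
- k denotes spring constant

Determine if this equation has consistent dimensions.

No

E (energy) has dimensions [L^2 M T^-2].
d (distance) has dimensions [L].
k (spring constant) has dimensions [M T^-2].

Left side: [L^2 M T^-2]
Right side: [L^2 M^-1 T^2]

The two sides have different dimensions, so the equation is NOT dimensionally consistent.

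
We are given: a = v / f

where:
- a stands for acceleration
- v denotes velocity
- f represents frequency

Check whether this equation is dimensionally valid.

No

a (acceleration) has dimensions [L T^-2].
v (velocity) has dimensions [L T^-1].
f (frequency) has dimensions [T^-1].

Left side: [L T^-2]
Right side: [L]

The two sides have different dimensions, so the equation is NOT dimensionally consistent.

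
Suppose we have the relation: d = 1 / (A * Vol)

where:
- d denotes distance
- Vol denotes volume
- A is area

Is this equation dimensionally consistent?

No

d (distance) has dimensions [L].
Vol (volume) has dimensions [L^3].
A (area) has dimensions [L^2].

Left side: [L]
Right side: [L^-5]

The two sides have different dimensions, so the equation is NOT dimensionally consistent.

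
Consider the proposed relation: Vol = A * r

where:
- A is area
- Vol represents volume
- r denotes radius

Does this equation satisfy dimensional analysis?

Yes

A (area) has dimensions [L^2].
Vol (volume) has dimensions [L^3].
r (radius) has dimensions [L].

Left side: [L^3]
Right side: [L^3]

Both sides have the same dimensions, so the equation is dimensionally consistent.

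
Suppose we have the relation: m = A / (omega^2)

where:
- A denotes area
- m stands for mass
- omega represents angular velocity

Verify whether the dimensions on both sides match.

No

A (area) has dimensions [L^2].
m (mass) has dimensions [M].
omega (angular velocity) has dimensions [T^-1].

Left side: [M]
Right side: [L^2 T^2]

The two sides have different dimensions, so the equation is NOT dimensionally consistent.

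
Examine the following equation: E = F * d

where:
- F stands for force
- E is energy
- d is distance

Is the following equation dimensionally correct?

Yes

F (force) has dimensions [L M T^-2].
E (energy) has dimensions [L^2 M T^-2].
d (distance) has dimensions [L].

Left side: [L^2 M T^-2]
Right side: [L^2 M T^-2]

Both sides have the same dimensions, so the equation is dimensionally consistent.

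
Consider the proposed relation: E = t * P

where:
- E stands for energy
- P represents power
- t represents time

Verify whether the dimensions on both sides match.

Yes

E (energy) has dimensions [L^2 M T^-2].
P (power) has dimensions [L^2 M T^-3].
t (time) has dimensions [T].

Left side: [L^2 M T^-2]
Right side: [L^2 M T^-2]

Both sides have the same dimensions, so the equation is dimensionally consistent.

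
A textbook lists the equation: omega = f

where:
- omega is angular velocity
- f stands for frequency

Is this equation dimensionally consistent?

Yes

omega (angular velocity) has dimensions [T^-1].
f (frequency) has dimensions [T^-1].

Left side: [T^-1]
Right side: [T^-1]

Both sides have the same dimensions, so the equation is dimensionally consistent.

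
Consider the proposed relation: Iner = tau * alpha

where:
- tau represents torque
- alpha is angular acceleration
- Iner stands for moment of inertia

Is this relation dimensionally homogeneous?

No

tau (torque) has dimensions [L^2 M T^-2].
alpha (angular acceleration) has dimensions [T^-2].
Iner (moment of inertia) has dimensions [L^2 M].

Left side: [L^2 M]
Right side: [L^2 M T^-4]

The two sides have different dimensions, so the equation is NOT dimensionally consistent.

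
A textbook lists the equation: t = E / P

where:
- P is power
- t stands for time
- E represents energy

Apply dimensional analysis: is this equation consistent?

Yes

P (power) has dimensions [L^2 M T^-3].
t (time) has dimensions [T].
E (energy) has dimensions [L^2 M T^-2].

Left side: [T]
Right side: [T]

Both sides have the same dimensions, so the equation is dimensionally consistent.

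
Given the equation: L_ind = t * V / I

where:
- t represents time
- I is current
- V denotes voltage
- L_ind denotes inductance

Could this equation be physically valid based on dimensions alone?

Yes

t (time) has dimensions [T].
I (current) has dimensions [I].
V (voltage) has dimensions [I^-1 L^2 M T^-3].
L_ind (inductance) has dimensions [I^-2 L^2 M T^-2].

Left side: [I^-2 L^2 M T^-2]
Right side: [I^-2 L^2 M T^-2]

Both sides have the same dimensions, so the equation is dimensionally consistent.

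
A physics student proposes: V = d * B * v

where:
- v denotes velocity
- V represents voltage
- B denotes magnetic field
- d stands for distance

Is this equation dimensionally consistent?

Yes

v (velocity) has dimensions [L T^-1].
V (voltage) has dimensions [I^-1 L^2 M T^-3].
B (magnetic field) has dimensions [I^-1 M T^-2].
d (distance) has dimensions [L].

Left side: [I^-1 L^2 M T^-3]
Right side: [I^-1 L^2 M T^-3]

Both sides have the same dimensions, so the equation is dimensionally consistent.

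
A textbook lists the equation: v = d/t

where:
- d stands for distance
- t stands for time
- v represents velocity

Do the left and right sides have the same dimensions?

Yes

d (distance) has dimensions [L].
t (time) has dimensions [T].
v (velocity) has dimensions [L T^-1].

Left side: [L T^-1]
Right side: [L T^-1]

Both sides have the same dimensions, so the equation is dimensionally consistent.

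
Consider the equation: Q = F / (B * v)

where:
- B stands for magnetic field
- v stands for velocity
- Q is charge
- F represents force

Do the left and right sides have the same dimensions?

Yes

B (magnetic field) has dimensions [I^-1 M T^-2].
v (velocity) has dimensions [L T^-1].
Q (charge) has dimensions [I T].
F (force) has dimensions [L M T^-2].

Left side: [I T]
Right side: [I T]

Both sides have the same dimensions, so the equation is dimensionally consistent.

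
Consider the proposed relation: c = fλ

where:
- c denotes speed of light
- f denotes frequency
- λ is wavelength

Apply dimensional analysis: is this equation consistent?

Yes

c (speed of light) has dimensions [L T^-1].
f (frequency) has dimensions [T^-1].
λ (wavelength) has dimensions [L].

Left side: [L T^-1]
Right side: [L T^-1]

Both sides have the same dimensions, so the equation is dimensionally consistent.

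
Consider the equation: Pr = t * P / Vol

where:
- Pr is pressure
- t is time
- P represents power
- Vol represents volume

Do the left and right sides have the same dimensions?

Yes

Pr (pressure) has dimensions [L^-1 M T^-2].
t (time) has dimensions [T].
P (power) has dimensions [L^2 M T^-3].
Vol (volume) has dimensions [L^3].

Left side: [L^-1 M T^-2]
Right side: [L^-1 M T^-2]

Both sides have the same dimensions, so the equation is dimensionally consistent.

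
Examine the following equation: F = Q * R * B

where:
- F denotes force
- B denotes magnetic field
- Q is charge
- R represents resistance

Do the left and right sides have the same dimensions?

No

F (force) has dimensions [L M T^-2].
B (magnetic field) has dimensions [I^-1 M T^-2].
Q (charge) has dimensions [I T].
R (resistance) has dimensions [I^-2 L^2 M T^-3].

Left side: [L M T^-2]
Right side: [I^-2 L^2 M^2 T^-4]

The two sides have different dimensions, so the equation is NOT dimensionally consistent.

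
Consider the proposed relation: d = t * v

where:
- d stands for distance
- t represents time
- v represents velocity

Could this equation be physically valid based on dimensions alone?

Yes

d (distance) has dimensions [L].
t (time) has dimensions [T].
v (velocity) has dimensions [L T^-1].

Left side: [L]
Right side: [L]

Both sides have the same dimensions, so the equation is dimensionally consistent.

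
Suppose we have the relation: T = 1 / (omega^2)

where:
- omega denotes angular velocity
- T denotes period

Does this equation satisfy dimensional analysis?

No

omega (angular velocity) has dimensions [T^-1].
T (period) has dimensions [T].

Left side: [T]
Right side: [T^2]

The two sides have different dimensions, so the equation is NOT dimensionally consistent.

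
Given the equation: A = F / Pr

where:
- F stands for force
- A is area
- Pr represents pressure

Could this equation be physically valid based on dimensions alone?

Yes

F (force) has dimensions [L M T^-2].
A (area) has dimensions [L^2].
Pr (pressure) has dimensions [L^-1 M T^-2].

Left side: [L^2]
Right side: [L^2]

Both sides have the same dimensions, so the equation is dimensionally consistent.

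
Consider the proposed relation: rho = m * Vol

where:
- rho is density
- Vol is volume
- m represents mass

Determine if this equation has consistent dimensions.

No

rho (density) has dimensions [L^-3 M].
Vol (volume) has dimensions [L^3].
m (mass) has dimensions [M].

Left side: [L^-3 M]
Right side: [L^3 M]

The two sides have different dimensions, so the equation is NOT dimensionally consistent.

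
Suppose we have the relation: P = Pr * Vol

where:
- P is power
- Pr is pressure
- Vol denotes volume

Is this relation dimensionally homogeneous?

No

P (power) has dimensions [L^2 M T^-3].
Pr (pressure) has dimensions [L^-1 M T^-2].
Vol (volume) has dimensions [L^3].

Left side: [L^2 M T^-3]
Right side: [L^2 M T^-2]

The two sides have different dimensions, so the equation is NOT dimensionally consistent.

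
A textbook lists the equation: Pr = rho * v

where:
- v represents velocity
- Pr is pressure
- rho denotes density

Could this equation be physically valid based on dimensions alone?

No

v (velocity) has dimensions [L T^-1].
Pr (pressure) has dimensions [L^-1 M T^-2].
rho (density) has dimensions [L^-3 M].

Left side: [L^-1 M T^-2]
Right side: [L^-2 M T^-1]

The two sides have different dimensions, so the equation is NOT dimensionally consistent.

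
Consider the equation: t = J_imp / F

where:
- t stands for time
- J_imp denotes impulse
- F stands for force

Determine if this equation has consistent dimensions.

Yes

t (time) has dimensions [T].
J_imp (impulse) has dimensions [L M T^-1].
F (force) has dimensions [L M T^-2].

Left side: [T]
Right side: [T]

Both sides have the same dimensions, so the equation is dimensionally consistent.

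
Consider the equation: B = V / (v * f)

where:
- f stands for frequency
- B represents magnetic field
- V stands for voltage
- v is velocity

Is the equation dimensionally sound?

No

f (frequency) has dimensions [T^-1].
B (magnetic field) has dimensions [I^-1 M T^-2].
V (voltage) has dimensions [I^-1 L^2 M T^-3].
v (velocity) has dimensions [L T^-1].

Left side: [I^-1 M T^-2]
Right side: [I^-1 L M T^-1]

The two sides have different dimensions, so the equation is NOT dimensionally consistent.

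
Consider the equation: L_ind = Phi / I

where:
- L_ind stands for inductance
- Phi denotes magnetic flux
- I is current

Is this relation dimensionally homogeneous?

Yes

L_ind (inductance) has dimensions [I^-2 L^2 M T^-2].
Phi (magnetic flux) has dimensions [I^-1 L^2 M T^-2].
I (current) has dimensions [I].

Left side: [I^-2 L^2 M T^-2]
Right side: [I^-2 L^2 M T^-2]

Both sides have the same dimensions, so the equation is dimensionally consistent.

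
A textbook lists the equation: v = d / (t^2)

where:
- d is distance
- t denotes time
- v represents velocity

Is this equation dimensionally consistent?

No

d (distance) has dimensions [L].
t (time) has dimensions [T].
v (velocity) has dimensions [L T^-1].

Left side: [L T^-1]
Right side: [L T^-2]

The two sides have different dimensions, so the equation is NOT dimensionally consistent.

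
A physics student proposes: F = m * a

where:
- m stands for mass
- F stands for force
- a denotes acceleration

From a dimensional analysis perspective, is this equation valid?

Yes

m (mass) has dimensions [M].
F (force) has dimensions [L M T^-2].
a (acceleration) has dimensions [L T^-2].

Left side: [L M T^-2]
Right side: [L M T^-2]

Both sides have the same dimensions, so the equation is dimensionally consistent.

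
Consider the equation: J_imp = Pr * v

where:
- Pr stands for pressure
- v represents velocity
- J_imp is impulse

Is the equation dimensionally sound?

No

Pr (pressure) has dimensions [L^-1 M T^-2].
v (velocity) has dimensions [L T^-1].
J_imp (impulse) has dimensions [L M T^-1].

Left side: [L M T^-1]
Right side: [M T^-3]

The two sides have different dimensions, so the equation is NOT dimensionally consistent.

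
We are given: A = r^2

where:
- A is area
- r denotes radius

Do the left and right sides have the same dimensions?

Yes

A (area) has dimensions [L^2].
r (radius) has dimensions [L].

Left side: [L^2]
Right side: [L^2]

Both sides have the same dimensions, so the equation is dimensionally consistent.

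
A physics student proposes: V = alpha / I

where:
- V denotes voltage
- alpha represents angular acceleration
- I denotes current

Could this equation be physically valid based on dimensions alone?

No

V (voltage) has dimensions [I^-1 L^2 M T^-3].
alpha (angular acceleration) has dimensions [T^-2].
I (current) has dimensions [I].

Left side: [I^-1 L^2 M T^-3]
Right side: [I^-1 T^-2]

The two sides have different dimensions, so the equation is NOT dimensionally consistent.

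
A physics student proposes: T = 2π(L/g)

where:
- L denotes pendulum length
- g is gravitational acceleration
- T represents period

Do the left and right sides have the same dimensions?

No

L (pendulum length) has dimensions [L].
g (gravitational acceleration) has dimensions [L T^-2].
T (period) has dimensions [T].

Left side: [T]
Right side: [T^2]

The two sides have different dimensions, so the equation is NOT dimensionally consistent.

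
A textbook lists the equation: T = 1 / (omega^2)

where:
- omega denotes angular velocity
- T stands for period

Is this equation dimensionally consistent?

No

omega (angular velocity) has dimensions [T^-1].
T (period) has dimensions [T].

Left side: [T]
Right side: [T^2]

The two sides have different dimensions, so the equation is NOT dimensionally consistent.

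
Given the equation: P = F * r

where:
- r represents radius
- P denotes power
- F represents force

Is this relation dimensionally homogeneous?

No

r (radius) has dimensions [L].
P (power) has dimensions [L^2 M T^-3].
F (force) has dimensions [L M T^-2].

Left side: [L^2 M T^-3]
Right side: [L^2 M T^-2]

The two sides have different dimensions, so the equation is NOT dimensionally consistent.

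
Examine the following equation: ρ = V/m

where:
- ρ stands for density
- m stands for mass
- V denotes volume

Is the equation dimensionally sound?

No

ρ (density) has dimensions [L^-3 M].
m (mass) has dimensions [M].
V (volume) has dimensions [L^3].

Left side: [L^-3 M]
Right side: [L^3 M^-1]

The two sides have different dimensions, so the equation is NOT dimensionally consistent.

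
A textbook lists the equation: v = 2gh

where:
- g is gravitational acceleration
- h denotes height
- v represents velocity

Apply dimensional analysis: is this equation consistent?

No

g (gravitational acceleration) has dimensions [L T^-2].
h (height) has dimensions [L].
v (velocity) has dimensions [L T^-1].

Left side: [L T^-1]
Right side: [L^2 T^-2]

The two sides have different dimensions, so the equation is NOT dimensionally consistent.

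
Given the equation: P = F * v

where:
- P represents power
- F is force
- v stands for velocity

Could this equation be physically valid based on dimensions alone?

Yes

P (power) has dimensions [L^2 M T^-3].
F (force) has dimensions [L M T^-2].
v (velocity) has dimensions [L T^-1].

Left side: [L^2 M T^-3]
Right side: [L^2 M T^-3]

Both sides have the same dimensions, so the equation is dimensionally consistent.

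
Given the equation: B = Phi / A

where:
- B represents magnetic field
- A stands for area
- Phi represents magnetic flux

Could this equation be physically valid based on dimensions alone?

Yes

B (magnetic field) has dimensions [I^-1 M T^-2].
A (area) has dimensions [L^2].
Phi (magnetic flux) has dimensions [I^-1 L^2 M T^-2].

Left side: [I^-1 M T^-2]
Right side: [I^-1 M T^-2]

Both sides have the same dimensions, so the equation is dimensionally consistent.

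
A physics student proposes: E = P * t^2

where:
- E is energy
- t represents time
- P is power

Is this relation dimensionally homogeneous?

No

E (energy) has dimensions [L^2 M T^-2].
t (time) has dimensions [T].
P (power) has dimensions [L^2 M T^-3].

Left side: [L^2 M T^-2]
Right side: [L^2 M T^-1]

The two sides have different dimensions, so the equation is NOT dimensionally consistent.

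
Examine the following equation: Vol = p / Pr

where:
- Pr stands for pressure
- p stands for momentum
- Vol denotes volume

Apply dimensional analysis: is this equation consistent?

No

Pr (pressure) has dimensions [L^-1 M T^-2].
p (momentum) has dimensions [L M T^-1].
Vol (volume) has dimensions [L^3].

Left side: [L^3]
Right side: [L^2 T]

The two sides have different dimensions, so the equation is NOT dimensionally consistent.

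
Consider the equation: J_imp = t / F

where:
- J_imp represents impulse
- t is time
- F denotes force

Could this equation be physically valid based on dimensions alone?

No

J_imp (impulse) has dimensions [L M T^-1].
t (time) has dimensions [T].
F (force) has dimensions [L M T^-2].

Left side: [L M T^-1]
Right side: [L^-1 M^-1 T^3]

The two sides have different dimensions, so the equation is NOT dimensionally consistent.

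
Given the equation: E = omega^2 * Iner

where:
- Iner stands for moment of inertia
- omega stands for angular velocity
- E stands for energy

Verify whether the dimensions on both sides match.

Yes

Iner (moment of inertia) has dimensions [L^2 M].
omega (angular velocity) has dimensions [T^-1].
E (energy) has dimensions [L^2 M T^-2].

Left side: [L^2 M T^-2]
Right side: [L^2 M T^-2]

Both sides have the same dimensions, so the equation is dimensionally consistent.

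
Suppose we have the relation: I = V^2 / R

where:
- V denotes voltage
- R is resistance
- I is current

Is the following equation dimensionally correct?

No

V (voltage) has dimensions [I^-1 L^2 M T^-3].
R (resistance) has dimensions [I^-2 L^2 M T^-3].
I (current) has dimensions [I].

Left side: [I]
Right side: [L^2 M T^-3]

The two sides have different dimensions, so the equation is NOT dimensionally consistent.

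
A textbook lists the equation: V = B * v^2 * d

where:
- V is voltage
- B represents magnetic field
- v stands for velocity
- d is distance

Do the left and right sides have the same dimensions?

No

V (voltage) has dimensions [I^-1 L^2 M T^-3].
B (magnetic field) has dimensions [I^-1 M T^-2].
v (velocity) has dimensions [L T^-1].
d (distance) has dimensions [L].

Left side: [I^-1 L^2 M T^-3]
Right side: [I^-1 L^3 M T^-4]

The two sides have different dimensions, so the equation is NOT dimensionally consistent.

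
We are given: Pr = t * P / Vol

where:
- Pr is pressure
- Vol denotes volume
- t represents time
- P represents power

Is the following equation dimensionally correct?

Yes

Pr (pressure) has dimensions [L^-1 M T^-2].
Vol (volume) has dimensions [L^3].
t (time) has dimensions [T].
P (power) has dimensions [L^2 M T^-3].

Left side: [L^-1 M T^-2]
Right side: [L^-1 M T^-2]

Both sides have the same dimensions, so the equation is dimensionally consistent.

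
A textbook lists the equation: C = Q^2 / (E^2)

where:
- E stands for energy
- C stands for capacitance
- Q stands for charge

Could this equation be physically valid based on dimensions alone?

No

E (energy) has dimensions [L^2 M T^-2].
C (capacitance) has dimensions [I^2 L^-2 M^-1 T^4].
Q (charge) has dimensions [I T].

Left side: [I^2 L^-2 M^-1 T^4]
Right side: [I^2 L^-4 M^-2 T^6]

The two sides have different dimensions, so the equation is NOT dimensionally consistent.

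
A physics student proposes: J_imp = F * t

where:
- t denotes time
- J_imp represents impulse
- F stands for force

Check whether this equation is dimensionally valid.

Yes

t (time) has dimensions [T].
J_imp (impulse) has dimensions [L M T^-1].
F (force) has dimensions [L M T^-2].

Left side: [L M T^-1]
Right side: [L M T^-1]

Both sides have the same dimensions, so the equation is dimensionally consistent.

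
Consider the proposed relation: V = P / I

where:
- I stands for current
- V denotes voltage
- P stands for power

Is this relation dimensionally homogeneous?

Yes

I (current) has dimensions [I].
V (voltage) has dimensions [I^-1 L^2 M T^-3].
P (power) has dimensions [L^2 M T^-3].

Left side: [I^-1 L^2 M T^-3]
Right side: [I^-1 L^2 M T^-3]

Both sides have the same dimensions, so the equation is dimensionally consistent.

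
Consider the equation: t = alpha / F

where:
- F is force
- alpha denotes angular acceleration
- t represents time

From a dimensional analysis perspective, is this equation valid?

No

F (force) has dimensions [L M T^-2].
alpha (angular acceleration) has dimensions [T^-2].
t (time) has dimensions [T].

Left side: [T]
Right side: [L^-1 M^-1]

The two sides have different dimensions, so the equation is NOT dimensionally consistent.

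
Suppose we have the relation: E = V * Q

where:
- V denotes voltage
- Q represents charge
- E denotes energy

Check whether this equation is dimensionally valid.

Yes

V (voltage) has dimensions [I^-1 L^2 M T^-3].
Q (charge) has dimensions [I T].
E (energy) has dimensions [L^2 M T^-2].

Left side: [L^2 M T^-2]
Right side: [L^2 M T^-2]

Both sides have the same dimensions, so the equation is dimensionally consistent.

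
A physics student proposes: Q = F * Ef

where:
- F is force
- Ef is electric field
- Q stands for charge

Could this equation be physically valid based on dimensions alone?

No

F (force) has dimensions [L M T^-2].
Ef (electric field) has dimensions [I^-1 L M T^-3].
Q (charge) has dimensions [I T].

Left side: [I T]
Right side: [I^-1 L^2 M^2 T^-5]

The two sides have different dimensions, so the equation is NOT dimensionally consistent.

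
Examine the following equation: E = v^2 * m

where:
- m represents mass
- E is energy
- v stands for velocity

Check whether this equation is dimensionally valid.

Yes

m (mass) has dimensions [M].
E (energy) has dimensions [L^2 M T^-2].
v (velocity) has dimensions [L T^-1].

Left side: [L^2 M T^-2]
Right side: [L^2 M T^-2]

Both sides have the same dimensions, so the equation is dimensionally consistent.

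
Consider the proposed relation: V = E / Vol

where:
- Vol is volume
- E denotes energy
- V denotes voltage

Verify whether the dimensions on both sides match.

No

Vol (volume) has dimensions [L^3].
E (energy) has dimensions [L^2 M T^-2].
V (voltage) has dimensions [I^-1 L^2 M T^-3].

Left side: [I^-1 L^2 M T^-3]
Right side: [L^-1 M T^-2]

The two sides have different dimensions, so the equation is NOT dimensionally consistent.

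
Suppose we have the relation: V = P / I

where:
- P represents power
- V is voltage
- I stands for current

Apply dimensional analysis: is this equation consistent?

Yes

P (power) has dimensions [L^2 M T^-3].
V (voltage) has dimensions [I^-1 L^2 M T^-3].
I (current) has dimensions [I].

Left side: [I^-1 L^2 M T^-3]
Right side: [I^-1 L^2 M T^-3]

Both sides have the same dimensions, so the equation is dimensionally consistent.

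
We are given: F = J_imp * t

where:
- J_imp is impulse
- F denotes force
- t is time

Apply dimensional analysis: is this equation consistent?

No

J_imp (impulse) has dimensions [L M T^-1].
F (force) has dimensions [L M T^-2].
t (time) has dimensions [T].

Left side: [L M T^-2]
Right side: [L M]

The two sides have different dimensions, so the equation is NOT dimensionally consistent.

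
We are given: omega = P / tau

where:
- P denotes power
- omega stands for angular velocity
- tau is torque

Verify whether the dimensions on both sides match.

Yes

P (power) has dimensions [L^2 M T^-3].
omega (angular velocity) has dimensions [T^-1].
tau (torque) has dimensions [L^2 M T^-2].

Left side: [T^-1]
Right side: [T^-1]

Both sides have the same dimensions, so the equation is dimensionally consistent.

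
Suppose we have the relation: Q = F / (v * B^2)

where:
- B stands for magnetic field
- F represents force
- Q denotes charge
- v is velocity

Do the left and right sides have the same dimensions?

No

B (magnetic field) has dimensions [I^-1 M T^-2].
F (force) has dimensions [L M T^-2].
Q (charge) has dimensions [I T].
v (velocity) has dimensions [L T^-1].

Left side: [I T]
Right side: [I^2 M^-1 T^3]

The two sides have different dimensions, so the equation is NOT dimensionally consistent.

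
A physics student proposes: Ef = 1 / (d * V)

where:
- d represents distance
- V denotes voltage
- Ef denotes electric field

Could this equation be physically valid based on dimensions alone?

No

d (distance) has dimensions [L].
V (voltage) has dimensions [I^-1 L^2 M T^-3].
Ef (electric field) has dimensions [I^-1 L M T^-3].

Left side: [I^-1 L M T^-3]
Right side: [I L^-3 M^-1 T^3]

The two sides have different dimensions, so the equation is NOT dimensionally consistent.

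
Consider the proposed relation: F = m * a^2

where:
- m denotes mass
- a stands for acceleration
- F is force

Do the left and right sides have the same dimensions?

No

m (mass) has dimensions [M].
a (acceleration) has dimensions [L T^-2].
F (force) has dimensions [L M T^-2].

Left side: [L M T^-2]
Right side: [L^2 M T^-4]

The two sides have different dimensions, so the equation is NOT dimensionally consistent.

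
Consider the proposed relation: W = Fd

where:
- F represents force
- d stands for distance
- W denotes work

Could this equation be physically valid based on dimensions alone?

Yes

F (force) has dimensions [L M T^-2].
d (distance) has dimensions [L].
W (work) has dimensions [L^2 M T^-2].

Left side: [L^2 M T^-2]
Right side: [L^2 M T^-2]

Both sides have the same dimensions, so the equation is dimensionally consistent.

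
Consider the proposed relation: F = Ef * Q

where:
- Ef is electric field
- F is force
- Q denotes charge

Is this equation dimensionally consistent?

Yes

Ef (electric field) has dimensions [I^-1 L M T^-3].
F (force) has dimensions [L M T^-2].
Q (charge) has dimensions [I T].

Left side: [L M T^-2]
Right side: [L M T^-2]

Both sides have the same dimensions, so the equation is dimensionally consistent.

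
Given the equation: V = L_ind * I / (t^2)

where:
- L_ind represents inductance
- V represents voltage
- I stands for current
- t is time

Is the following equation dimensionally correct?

No

L_ind (inductance) has dimensions [I^-2 L^2 M T^-2].
V (voltage) has dimensions [I^-1 L^2 M T^-3].
I (current) has dimensions [I].
t (time) has dimensions [T].

Left side: [I^-1 L^2 M T^-3]
Right side: [I^-1 L^2 M T^-4]

The two sides have different dimensions, so the equation is NOT dimensionally consistent.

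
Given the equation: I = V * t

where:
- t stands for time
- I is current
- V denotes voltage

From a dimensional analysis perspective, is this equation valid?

No

t (time) has dimensions [T].
I (current) has dimensions [I].
V (voltage) has dimensions [I^-1 L^2 M T^-3].

Left side: [I]
Right side: [I^-1 L^2 M T^-2]

The two sides have different dimensions, so the equation is NOT dimensionally consistent.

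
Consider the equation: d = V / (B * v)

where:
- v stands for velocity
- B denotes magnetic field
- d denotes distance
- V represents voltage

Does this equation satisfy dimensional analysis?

Yes

v (velocity) has dimensions [L T^-1].
B (magnetic field) has dimensions [I^-1 M T^-2].
d (distance) has dimensions [L].
V (voltage) has dimensions [I^-1 L^2 M T^-3].

Left side: [L]
Right side: [L]

Both sides have the same dimensions, so the equation is dimensionally consistent.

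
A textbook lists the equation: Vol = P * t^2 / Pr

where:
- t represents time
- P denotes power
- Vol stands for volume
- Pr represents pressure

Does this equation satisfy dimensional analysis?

No

t (time) has dimensions [T].
P (power) has dimensions [L^2 M T^-3].
Vol (volume) has dimensions [L^3].
Pr (pressure) has dimensions [L^-1 M T^-2].

Left side: [L^3]
Right side: [L^3 T]

The two sides have different dimensions, so the equation is NOT dimensionally consistent.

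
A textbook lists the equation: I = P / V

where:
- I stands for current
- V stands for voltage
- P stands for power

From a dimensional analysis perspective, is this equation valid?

Yes

I (current) has dimensions [I].
V (voltage) has dimensions [I^-1 L^2 M T^-3].
P (power) has dimensions [L^2 M T^-3].

Left side: [I]
Right side: [I]

Both sides have the same dimensions, so the equation is dimensionally consistent.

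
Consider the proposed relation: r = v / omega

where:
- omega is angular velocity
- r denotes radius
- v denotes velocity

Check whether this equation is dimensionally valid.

Yes

omega (angular velocity) has dimensions [T^-1].
r (radius) has dimensions [L].
v (velocity) has dimensions [L T^-1].

Left side: [L]
Right side: [L]

Both sides have the same dimensions, so the equation is dimensionally consistent.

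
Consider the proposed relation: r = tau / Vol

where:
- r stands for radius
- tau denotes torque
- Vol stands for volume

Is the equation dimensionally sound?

No

r (radius) has dimensions [L].
tau (torque) has dimensions [L^2 M T^-2].
Vol (volume) has dimensions [L^3].

Left side: [L]
Right side: [L^-1 M T^-2]

The two sides have different dimensions, so the equation is NOT dimensionally consistent.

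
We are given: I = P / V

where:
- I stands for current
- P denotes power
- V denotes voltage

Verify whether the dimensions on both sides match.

Yes

I (current) has dimensions [I].
P (power) has dimensions [L^2 M T^-3].
V (voltage) has dimensions [I^-1 L^2 M T^-3].

Left side: [I]
Right side: [I]

Both sides have the same dimensions, so the equation is dimensionally consistent.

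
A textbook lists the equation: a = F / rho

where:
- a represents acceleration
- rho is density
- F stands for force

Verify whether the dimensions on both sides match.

No

a (acceleration) has dimensions [L T^-2].
rho (density) has dimensions [L^-3 M].
F (force) has dimensions [L M T^-2].

Left side: [L T^-2]
Right side: [L^4 T^-2]

The two sides have different dimensions, so the equation is NOT dimensionally consistent.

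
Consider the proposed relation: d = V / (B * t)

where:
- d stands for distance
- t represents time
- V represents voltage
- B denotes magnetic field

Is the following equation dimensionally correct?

No

d (distance) has dimensions [L].
t (time) has dimensions [T].
V (voltage) has dimensions [I^-1 L^2 M T^-3].
B (magnetic field) has dimensions [I^-1 M T^-2].

Left side: [L]
Right side: [L^2 T^-2]

The two sides have different dimensions, so the equation is NOT dimensionally consistent.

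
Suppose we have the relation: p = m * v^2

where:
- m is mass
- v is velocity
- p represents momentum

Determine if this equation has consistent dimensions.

No

m (mass) has dimensions [M].
v (velocity) has dimensions [L T^-1].
p (momentum) has dimensions [L M T^-1].

Left side: [L M T^-1]
Right side: [L^2 M T^-2]

The two sides have different dimensions, so the equation is NOT dimensionally consistent.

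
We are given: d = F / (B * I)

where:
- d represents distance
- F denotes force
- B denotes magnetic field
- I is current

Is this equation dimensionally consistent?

Yes

d (distance) has dimensions [L].
F (force) has dimensions [L M T^-2].
B (magnetic field) has dimensions [I^-1 M T^-2].
I (current) has dimensions [I].

Left side: [L]
Right side: [L]

Both sides have the same dimensions, so the equation is dimensionally consistent.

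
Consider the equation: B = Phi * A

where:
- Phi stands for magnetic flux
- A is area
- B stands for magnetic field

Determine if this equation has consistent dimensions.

No

Phi (magnetic flux) has dimensions [I^-1 L^2 M T^-2].
A (area) has dimensions [L^2].
B (magnetic field) has dimensions [I^-1 M T^-2].

Left side: [I^-1 M T^-2]
Right side: [I^-1 L^4 M T^-2]

The two sides have different dimensions, so the equation is NOT dimensionally consistent.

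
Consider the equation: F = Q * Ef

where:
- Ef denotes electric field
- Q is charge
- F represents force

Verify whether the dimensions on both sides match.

Yes

Ef (electric field) has dimensions [I^-1 L M T^-3].
Q (charge) has dimensions [I T].
F (force) has dimensions [L M T^-2].

Left side: [L M T^-2]
Right side: [L M T^-2]

Both sides have the same dimensions, so the equation is dimensionally consistent.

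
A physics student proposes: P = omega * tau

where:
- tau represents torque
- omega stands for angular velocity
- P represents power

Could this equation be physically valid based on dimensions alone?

Yes

tau (torque) has dimensions [L^2 M T^-2].
omega (angular velocity) has dimensions [T^-1].
P (power) has dimensions [L^2 M T^-3].

Left side: [L^2 M T^-3]
Right side: [L^2 M T^-3]

Both sides have the same dimensions, so the equation is dimensionally consistent.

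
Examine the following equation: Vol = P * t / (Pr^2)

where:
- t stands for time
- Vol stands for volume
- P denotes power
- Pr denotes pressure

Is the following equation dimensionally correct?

No

t (time) has dimensions [T].
Vol (volume) has dimensions [L^3].
P (power) has dimensions [L^2 M T^-3].
Pr (pressure) has dimensions [L^-1 M T^-2].

Left side: [L^3]
Right side: [L^4 M^-1 T^2]

The two sides have different dimensions, so the equation is NOT dimensionally consistent.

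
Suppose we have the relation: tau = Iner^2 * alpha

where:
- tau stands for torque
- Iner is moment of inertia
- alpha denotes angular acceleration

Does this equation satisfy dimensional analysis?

No

tau (torque) has dimensions [L^2 M T^-2].
Iner (moment of inertia) has dimensions [L^2 M].
alpha (angular acceleration) has dimensions [T^-2].

Left side: [L^2 M T^-2]
Right side: [L^4 M^2 T^-2]

The two sides have different dimensions, so the equation is NOT dimensionally consistent.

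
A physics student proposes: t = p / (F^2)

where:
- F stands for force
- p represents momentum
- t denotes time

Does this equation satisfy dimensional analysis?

No

F (force) has dimensions [L M T^-2].
p (momentum) has dimensions [L M T^-1].
t (time) has dimensions [T].

Left side: [T]
Right side: [L^-1 M^-1 T^3]

The two sides have different dimensions, so the equation is NOT dimensionally consistent.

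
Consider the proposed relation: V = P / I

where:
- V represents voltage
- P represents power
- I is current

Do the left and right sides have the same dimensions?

Yes

V (voltage) has dimensions [I^-1 L^2 M T^-3].
P (power) has dimensions [L^2 M T^-3].
I (current) has dimensions [I].

Left side: [I^-1 L^2 M T^-3]
Right side: [I^-1 L^2 M T^-3]

Both sides have the same dimensions, so the equation is dimensionally consistent.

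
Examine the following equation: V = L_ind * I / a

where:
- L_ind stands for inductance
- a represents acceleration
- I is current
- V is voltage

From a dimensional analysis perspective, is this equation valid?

No

L_ind (inductance) has dimensions [I^-2 L^2 M T^-2].
a (acceleration) has dimensions [L T^-2].
I (current) has dimensions [I].
V (voltage) has dimensions [I^-1 L^2 M T^-3].

Left side: [I^-1 L^2 M T^-3]
Right side: [I^-1 L M]

The two sides have different dimensions, so the equation is NOT dimensionally consistent.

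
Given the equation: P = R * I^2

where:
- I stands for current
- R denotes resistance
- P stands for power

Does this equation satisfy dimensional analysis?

Yes

I (current) has dimensions [I].
R (resistance) has dimensions [I^-2 L^2 M T^-3].
P (power) has dimensions [L^2 M T^-3].

Left side: [L^2 M T^-3]
Right side: [L^2 M T^-3]

Both sides have the same dimensions, so the equation is dimensionally consistent.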